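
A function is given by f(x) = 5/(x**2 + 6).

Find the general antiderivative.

A candidate is checked by its d/dx: the result must match f(x).
Check: d/dx[5*sqrt(6)*atan(sqrt(6)*x/6)/6] = 5/(x**2 + 6) = f(x).

F(x) = 5*sqrt(6)*atan(sqrt(6)*x/6)/6 + C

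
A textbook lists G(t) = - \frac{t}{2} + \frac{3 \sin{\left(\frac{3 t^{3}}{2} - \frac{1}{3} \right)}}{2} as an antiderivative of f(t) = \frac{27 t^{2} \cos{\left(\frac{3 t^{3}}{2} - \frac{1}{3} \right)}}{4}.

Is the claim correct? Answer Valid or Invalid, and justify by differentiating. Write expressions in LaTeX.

Invalid: d/dt[G] - f = - \frac{1}{2}, which is not 0.

d/dt[G] = \frac{27 t^{2} \cos{\left(\frac{3 t^{3}}{2} - \frac{1}{3} \right)}}{4} - \frac{1}{2}
d/dt[G] - f(t) = - \frac{1}{2} != 0.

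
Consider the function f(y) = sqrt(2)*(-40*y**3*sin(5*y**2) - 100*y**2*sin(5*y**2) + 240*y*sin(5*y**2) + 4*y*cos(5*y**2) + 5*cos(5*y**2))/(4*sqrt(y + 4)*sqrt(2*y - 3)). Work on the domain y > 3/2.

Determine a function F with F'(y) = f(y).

For F(y) to be correct the identity F'(y) - f(y) = 0 must hold.
Check: d/dy[sqrt(y - 3/2)*sqrt(y + 4)*cos(5*y**2)] = (-40*sqrt(2)*y**3*sin(5*y**2) - 100*sqrt(2)*y**2*sin(5*y**2) + 240*sqrt(2)*y*sin(5*y**2) + 4*sqrt(2)*y*cos(5*y**2) + 5*sqrt(2)*cos(5*y**2))/(4*sqrt(y + 4)*sqrt(2*y - 3)), which equals f(y).

An antiderivative is F(y) = sqrt(y - 3/2)*sqrt(y + 4)*cos(5*y**2).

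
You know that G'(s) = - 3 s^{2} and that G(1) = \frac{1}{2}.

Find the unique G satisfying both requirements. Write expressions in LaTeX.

G(s) = - \frac{2 s^{3} - 3}{2}

Differentiate the proposed G(s) back; it has to land on the given G'(s).
A general antiderivative is 1 - s^{3} + C.
The condition gives C = \frac{1}{2} - (0) = \frac{1}{2}.
So G(s) = - \frac{2 s^{3} - 3}{2}.
Check: d/ds[- \frac{2 s^{3} - 3}{2}] = - 3 s^{2} = G'(s).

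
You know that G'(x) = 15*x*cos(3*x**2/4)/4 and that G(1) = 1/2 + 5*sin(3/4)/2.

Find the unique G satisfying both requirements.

G'(x) matches the chain-rule pattern g'(h)*h' with inner function h(x) = 3*x**2/4; substituting u = h(x) collapses the integral.
A general antiderivative is 5*sin(3*x**2/4)/2 + C.
The condition gives C = 1/2 + 5*sin(3/4)/2 - (5*sin(3/4)/2) = 1/2.
So G(x) = 5*sin(3*x**2/4)/2 + 1/2.
Check: d/dx[5*sin(3*x**2/4)/2 + 1/2] = 15*x*cos(3*x**2/4)/4 = G'(x).

G(x) = 5*sin(3*x**2/4)/2 + 1/2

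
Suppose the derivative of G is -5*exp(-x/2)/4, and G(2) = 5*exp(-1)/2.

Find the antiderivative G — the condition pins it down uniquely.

G(x) = 5*exp(-x/2)/2

Since d/dx undoes antidifferentiation here, G(x) must give back the stated G'(x).
A general antiderivative is 5*exp(-x/2)/2 + C.
The condition gives C = 5*exp(-1)/2 - (5*exp(-1)/2) = 0.
So G(x) = 5*exp(-x/2)/2.
Check: d/dx[5*exp(-x/2)/2] = -5*exp(-x/2)/4 = G'(x).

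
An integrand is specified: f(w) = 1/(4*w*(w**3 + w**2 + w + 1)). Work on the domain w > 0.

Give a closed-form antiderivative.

The denominator factors as 4*w*(w + 1)*(w**2 + 1); partial fractions split f into directly integrable pieces: -(w + 1)/(8*(w**2 + 1)) - 1/(8*(w + 1)) + 1/(4*w).
Check: d/dw[log(w)/4 - log(w + 1)/8 - log(w**2 + 1)/16 - atan(w)/8] = 1/(4*w**4 + 4*w**3 + 4*w**2 + 4*w), which equals f(w).

An antiderivative is F(w) = log(w)/4 - log(w + 1)/8 - log(w**2 + 1)/16 - atan(w)/8.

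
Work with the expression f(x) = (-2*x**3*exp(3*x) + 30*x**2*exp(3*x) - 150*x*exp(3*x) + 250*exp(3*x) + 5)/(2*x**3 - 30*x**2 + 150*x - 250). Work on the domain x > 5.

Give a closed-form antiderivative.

An antiderivative is F(x) = -exp(3*x)/3 - 5/(4*(x - 5)**2).

An antiderivative F(x) passes only if d/dx[F] lands on f(x) exactly.
Check: d/dx[-exp(3*x)/3 - 5/(4*(x - 5)**2)] = (-2*x**3*exp(3*x) + 30*x**2*exp(3*x) - 150*x*exp(3*x) + 250*exp(3*x) + 5)/(2*x**3 - 30*x**2 + 150*x - 250) = f(x).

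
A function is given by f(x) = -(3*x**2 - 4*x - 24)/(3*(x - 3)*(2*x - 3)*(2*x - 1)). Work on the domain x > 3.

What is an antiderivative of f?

Factor the denominator (3*(x - 3)*(2*x - 3)*(2*x - 1)) and decompose: f = 101/(60*(2*x - 1)) - 31/(12*(2*x - 3)) + 1/(5*(x - 3)); each piece integrates to a log, atan, or power term.
Check: d/dx[log(x - 3)/5 - 31*log(x - 3/2)/24 + 101*log(x - 1/2)/120] = (-3*x**2 + 4*x + 24)/(12*x**3 - 60*x**2 + 81*x - 27), which equals f(x).

An antiderivative is F(x) = log(x - 3)/5 - 31*log(x - 3/2)/24 + 101*log(x - 1/2)/120.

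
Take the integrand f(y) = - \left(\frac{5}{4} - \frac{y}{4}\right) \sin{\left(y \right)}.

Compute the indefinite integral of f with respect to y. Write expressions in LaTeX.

Whatever form F(y) takes, F'(y) = f(y) is non-negotiable.
Check: d/dy[- \frac{y \cos{\left(y \right)}}{4} + \frac{\sin{\left(y \right)}}{4} + \frac{5 \cos{\left(y \right)}}{4}] = \frac{y \sin{\left(y \right)}}{4} - \frac{5 \sin{\left(y \right)}}{4}, which equals f(y).

F(y) = - \frac{y \cos{\left(y \right)}}{4} + \frac{\sin{\left(y \right)}}{4} + \frac{5 \cos{\left(y \right)}}{4} + C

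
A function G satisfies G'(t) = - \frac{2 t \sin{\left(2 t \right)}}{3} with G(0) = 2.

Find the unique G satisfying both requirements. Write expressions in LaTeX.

G(t) = \frac{2 t \cos{\left(2 t \right)} - \sin{\left(2 t \right)} + 12}{6}

Any candidate G(t) must reproduce the stated G'(t) exactly.
A general antiderivative is \frac{t \cos{\left(2 t \right)}}{3} - \frac{\sin{\left(2 t \right)}}{6} + C.
The condition gives C = 2 - (0) = 2.
So G(t) = \frac{2 t \cos{\left(2 t \right)} - \sin{\left(2 t \right)} + 12}{6}.
Check: d/dt[\frac{2 t \cos{\left(2 t \right)} - \sin{\left(2 t \right)} + 12}{6}] = - \frac{2 t \sin{\left(2 t \right)}}{3} = G'(t).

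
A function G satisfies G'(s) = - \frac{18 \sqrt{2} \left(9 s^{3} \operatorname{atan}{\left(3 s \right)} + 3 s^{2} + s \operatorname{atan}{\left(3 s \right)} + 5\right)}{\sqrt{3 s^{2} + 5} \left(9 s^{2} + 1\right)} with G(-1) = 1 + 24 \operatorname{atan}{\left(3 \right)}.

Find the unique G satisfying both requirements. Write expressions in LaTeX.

G'(s) has the shape u'v + uv' for u = - 12 \sqrt{\frac{3 s^{2}}{2} + \frac{5}{2}} and v = \operatorname{atan}{\left(3 s \right)} — it is the derivative of the product u*v.
A general antiderivative is - 12 \sqrt{\frac{3 s^{2}}{2} + \frac{5}{2}} \operatorname{atan}{\left(3 s \right)} + C.
The condition gives C = 1 + 24 \operatorname{atan}{\left(3 \right)} - (24 \operatorname{atan}{\left(3 \right)}) = 1.
So G(s) = - 6 \sqrt{2} \sqrt{3 s^{2} + 5} \operatorname{atan}{\left(3 s \right)} + 1.
Check: d/ds[- 6 \sqrt{2} \sqrt{3 s^{2} + 5} \operatorname{atan}{\left(3 s \right)} + 1] = \frac{- 162 \sqrt{2} s^{3} \operatorname{atan}{\left(3 s \right)} - 54 \sqrt{2} s^{2} - 18 \sqrt{2} s \operatorname{atan}{\left(3 s \right)} - 90 \sqrt{2}}{9 s^{2} \sqrt{3 s^{2} + 5} + \sqrt{3 s^{2} + 5}}, which equals G'(s).

G(s) = - 6 \sqrt{2} \sqrt{3 s^{2} + 5} \operatorname{atan}{\left(3 s \right)} + 1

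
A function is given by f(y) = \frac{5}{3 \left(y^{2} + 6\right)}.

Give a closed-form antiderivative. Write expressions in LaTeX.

A candidate is checked by its d/dy: the result must match f(y).
Check: d/dy[\frac{5 \sqrt{6} \operatorname{atan}{\left(\frac{\sqrt{6} y}{6} \right)}}{18}] = \frac{5}{3 y^{2} + 18}, which equals f(y).

An antiderivative is F(y) = \frac{5 \sqrt{6} \operatorname{atan}{\left(\frac{\sqrt{6} y}{6} \right)}}{18}.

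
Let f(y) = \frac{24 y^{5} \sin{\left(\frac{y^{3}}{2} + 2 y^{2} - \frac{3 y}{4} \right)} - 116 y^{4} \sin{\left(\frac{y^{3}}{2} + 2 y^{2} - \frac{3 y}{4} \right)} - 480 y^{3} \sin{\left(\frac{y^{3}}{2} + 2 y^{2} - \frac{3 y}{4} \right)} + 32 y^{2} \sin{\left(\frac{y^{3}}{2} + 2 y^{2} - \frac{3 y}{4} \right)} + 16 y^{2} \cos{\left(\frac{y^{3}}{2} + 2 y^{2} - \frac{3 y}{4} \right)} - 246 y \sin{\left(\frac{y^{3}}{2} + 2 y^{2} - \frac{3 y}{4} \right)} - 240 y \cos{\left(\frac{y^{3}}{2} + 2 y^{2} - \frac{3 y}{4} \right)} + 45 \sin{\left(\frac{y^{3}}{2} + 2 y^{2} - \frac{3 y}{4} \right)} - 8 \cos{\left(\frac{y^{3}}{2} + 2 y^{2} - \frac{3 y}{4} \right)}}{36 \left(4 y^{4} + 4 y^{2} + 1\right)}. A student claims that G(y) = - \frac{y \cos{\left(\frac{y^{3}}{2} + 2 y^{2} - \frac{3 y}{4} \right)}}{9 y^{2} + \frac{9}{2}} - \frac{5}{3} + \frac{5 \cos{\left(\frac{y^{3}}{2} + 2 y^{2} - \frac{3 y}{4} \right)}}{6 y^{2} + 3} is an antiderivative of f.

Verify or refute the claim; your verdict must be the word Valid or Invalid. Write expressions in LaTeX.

Valid: G'(y) = f(y).

d/dy[G] = \frac{24 y^{5} \sin{\left(\frac{y^{3}}{2} + 2 y^{2} - \frac{3 y}{4} \right)} - 116 y^{4} \sin{\left(\frac{y^{3}}{2} + 2 y^{2} - \frac{3 y}{4} \right)} - 480 y^{3} \sin{\left(\frac{y^{3}}{2} + 2 y^{2} - \frac{3 y}{4} \right)} + 32 y^{2} \sin{\left(\frac{y^{3}}{2} + 2 y^{2} - \frac{3 y}{4} \right)} + 16 y^{2} \cos{\left(\frac{y^{3}}{2} + 2 y^{2} - \frac{3 y}{4} \right)} - 246 y \sin{\left(\frac{y^{3}}{2} + 2 y^{2} - \frac{3 y}{4} \right)} - 240 y \cos{\left(\frac{y^{3}}{2} + 2 y^{2} - \frac{3 y}{4} \right)} + 45 \sin{\left(\frac{y^{3}}{2} + 2 y^{2} - \frac{3 y}{4} \right)} - 8 \cos{\left(\frac{y^{3}}{2} + 2 y^{2} - \frac{3 y}{4} \right)}}{144 y^{4} + 144 y^{2} + 36}
This equals f(y) exactly, so the claim holds.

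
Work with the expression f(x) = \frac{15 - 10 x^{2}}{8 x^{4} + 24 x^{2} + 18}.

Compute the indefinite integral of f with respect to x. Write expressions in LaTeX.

F(x) = \frac{5 x}{2 \left(2 x^{2} + 3\right)} + C

Recognize the product-rule pattern: f = u'v + uv' with u = \frac{5 x}{4}, v = \frac{1}{x^{2} + \frac{3}{2}}, so integration by parts undoes it.
Check: d/dx[\frac{5 x}{2 \left(2 x^{2} + 3\right)}] = \frac{15 - 10 x^{2}}{8 x^{4} + 24 x^{2} + 18} = f(x).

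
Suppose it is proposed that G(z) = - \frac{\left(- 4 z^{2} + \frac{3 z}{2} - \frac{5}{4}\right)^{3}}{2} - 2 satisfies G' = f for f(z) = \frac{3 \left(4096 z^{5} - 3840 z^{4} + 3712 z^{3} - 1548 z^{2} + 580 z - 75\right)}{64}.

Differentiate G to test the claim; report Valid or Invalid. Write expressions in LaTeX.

Valid - differentiating G returns exactly f.

d/dz[G] = 192 z^{5} - 180 z^{4} + 174 z^{3} - \frac{1161 z^{2}}{16} + \frac{435 z}{16} - \frac{225}{64}
This equals f(z) exactly, so the claim holds.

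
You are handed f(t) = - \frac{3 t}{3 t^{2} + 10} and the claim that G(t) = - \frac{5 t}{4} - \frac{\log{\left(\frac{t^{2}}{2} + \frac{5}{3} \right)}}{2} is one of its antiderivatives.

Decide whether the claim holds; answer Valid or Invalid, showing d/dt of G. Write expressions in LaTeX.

Invalid: d/dt[G] - f = - \frac{5}{4}, which is not 0.

d/dt[G] = \frac{- 15 t^{2} - 12 t - 50}{12 t^{2} + 40}
d/dt[G] - f(t) = - \frac{5}{4} != 0.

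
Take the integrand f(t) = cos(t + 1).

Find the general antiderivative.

F(t) = sin(t + 1) + C

An antiderivative F(t) passes only if d/dt[F] lands on f(t) exactly.
Check: d/dt[sin(t + 1)] = cos(t + 1) = f(t).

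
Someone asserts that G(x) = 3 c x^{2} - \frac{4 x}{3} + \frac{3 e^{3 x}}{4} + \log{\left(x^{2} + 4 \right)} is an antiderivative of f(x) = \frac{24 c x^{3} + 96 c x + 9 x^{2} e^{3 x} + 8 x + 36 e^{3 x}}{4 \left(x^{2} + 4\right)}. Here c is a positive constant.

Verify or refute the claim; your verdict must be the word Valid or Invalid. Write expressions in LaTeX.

d/dx[G] = \frac{72 c x^{3} + 288 c x + 27 x^{2} e^{3 x} - 16 x^{2} + 24 x + 108 e^{3 x} - 64}{12 x^{2} + 48}
d/dx[G] - f(x) = - \frac{4}{3} != 0.

Invalid: d/dx[G] - f = - \frac{4}{3}, which is not 0.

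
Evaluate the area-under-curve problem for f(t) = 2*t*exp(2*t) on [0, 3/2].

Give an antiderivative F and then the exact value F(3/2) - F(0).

Antiderivative: F(t) = (2*t - 1)*exp(2*t)/2; value = 1/2 + exp(3)

Recognize the product-rule pattern: f = u'v + uv' with u = t - 1/2, v = exp(2*t), so integration by parts undoes it.
F(t) = (2*t - 1)*exp(2*t)/2 is an antiderivative of f.
Check: d/dt[(2*t - 1)*exp(2*t)/2] = 2*t*exp(2*t) = f(t).
F(3/2) = exp(3); F(0) = -1/2.
Integral = F(3/2) - F(0) = 1/2 + exp(3).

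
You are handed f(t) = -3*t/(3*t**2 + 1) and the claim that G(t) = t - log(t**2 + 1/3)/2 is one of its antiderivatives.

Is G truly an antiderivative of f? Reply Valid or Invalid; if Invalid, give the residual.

Invalid: d/dt[G] - f = 1, which is not 0.

d/dt[G] = (3*t**2 - 3*t + 1)/(3*t**2 + 1)
d/dt[G] - f(t) = 1 != 0.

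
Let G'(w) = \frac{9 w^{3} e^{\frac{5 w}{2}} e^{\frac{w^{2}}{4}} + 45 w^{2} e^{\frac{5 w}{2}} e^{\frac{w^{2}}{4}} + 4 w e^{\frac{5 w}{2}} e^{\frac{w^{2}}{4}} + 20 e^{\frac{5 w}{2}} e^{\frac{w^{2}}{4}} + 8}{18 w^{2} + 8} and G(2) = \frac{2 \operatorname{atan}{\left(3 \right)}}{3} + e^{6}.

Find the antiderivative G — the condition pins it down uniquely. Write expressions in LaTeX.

A candidate passes only if d/dw[G] lands on the given G'(w) exactly.
A general antiderivative is e^{\frac{w^{2}}{4} + \frac{5 w}{2}} + \frac{2 \operatorname{atan}{\left(\frac{3 w}{2} \right)}}{3} + C.
The condition gives C = \frac{2 \operatorname{atan}{\left(3 \right)}}{3} + e^{6} - (\frac{2 \operatorname{atan}{\left(3 \right)}}{3} + e^{6}) = 0.
So G(w) = \frac{3 e^{\frac{5 w}{2}} e^{\frac{w^{2}}{4}} + 2 \operatorname{atan}{\left(\frac{3 w}{2} \right)}}{3}.
Check: d/dw[\frac{3 e^{\frac{5 w}{2}} e^{\frac{w^{2}}{4}} + 2 \operatorname{atan}{\left(\frac{3 w}{2} \right)}}{3}] = \frac{9 w^{3} e^{\frac{5 w}{2}} e^{\frac{w^{2}}{4}} + 45 w^{2} e^{\frac{5 w}{2}} e^{\frac{w^{2}}{4}} + 4 w e^{\frac{5 w}{2}} e^{\frac{w^{2}}{4}} + 20 e^{\frac{5 w}{2}} e^{\frac{w^{2}}{4}} + 8}{18 w^{2} + 8} = G'(w).

G(w) = \frac{3 e^{\frac{5 w}{2}} e^{\frac{w^{2}}{4}} + 2 \operatorname{atan}{\left(\frac{3 w}{2} \right)}}{3}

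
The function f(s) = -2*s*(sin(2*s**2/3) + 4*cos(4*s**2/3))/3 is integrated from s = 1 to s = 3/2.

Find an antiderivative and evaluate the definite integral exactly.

A candidate is checked by its d/ds: the result must match f(s).
F(s) = -sin(4*s**2/3) + cos(2*s**2/3)/2 is an antiderivative of f.
Check: d/ds[-sin(4*s**2/3) + cos(2*s**2/3)/2] = -2*s*sin(2*s**2/3)/3 - 8*s*cos(4*s**2/3)/3, which equals f(s).
F(3/2) = -sin(3) + cos(3/2)/2; F(1) = -sin(4/3) + cos(2/3)/2.
Integral = F(3/2) - F(1) = -cos(2/3)/2 - sin(3) + cos(3/2)/2 + sin(4/3).

Antiderivative: F(s) = -sin(4*s**2/3) + cos(2*s**2/3)/2; value = -cos(2/3)/2 - sin(3) + cos(3/2)/2 + sin(4/3)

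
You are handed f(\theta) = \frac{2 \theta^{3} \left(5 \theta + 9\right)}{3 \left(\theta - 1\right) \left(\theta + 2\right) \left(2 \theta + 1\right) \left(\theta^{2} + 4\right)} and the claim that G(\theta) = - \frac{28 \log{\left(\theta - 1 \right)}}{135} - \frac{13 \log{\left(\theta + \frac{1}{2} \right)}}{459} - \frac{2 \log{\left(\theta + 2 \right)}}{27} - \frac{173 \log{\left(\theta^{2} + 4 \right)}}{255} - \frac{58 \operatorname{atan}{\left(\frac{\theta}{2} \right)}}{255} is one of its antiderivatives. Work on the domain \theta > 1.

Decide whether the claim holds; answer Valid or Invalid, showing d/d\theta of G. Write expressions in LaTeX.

d/d\theta[G] = \frac{- 10 \theta^{4} - 18 \theta^{3}}{6 \theta^{5} + 9 \theta^{4} + 15 \theta^{3} + 30 \theta^{2} - 36 \theta - 24}
d/d\theta[G] - f(\theta) = \frac{- 20 \theta^{4} - 36 \theta^{3}}{6 \theta^{5} + 9 \theta^{4} + 15 \theta^{3} + 30 \theta^{2} - 36 \theta - 24} != 0.

Invalid: d/d\theta[G] - f = \frac{- 20 \theta^{4} - 36 \theta^{3}}{6 \theta^{5} + 9 \theta^{4} + 15 \theta^{3} + 30 \theta^{2} - 36 \theta - 24}, which is not 0.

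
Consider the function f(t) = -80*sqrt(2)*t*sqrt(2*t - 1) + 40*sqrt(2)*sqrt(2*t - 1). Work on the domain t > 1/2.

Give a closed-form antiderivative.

An antiderivative is F(t) = -32*sqrt(2)*t**2*sqrt(2*t - 1) + 32*sqrt(2)*t*sqrt(2*t - 1) - 8*sqrt(2)*sqrt(2*t - 1).

The integrand splits into summands that can be handled one at a time.
Check: d/dt[-32*sqrt(2)*t**2*sqrt(2*t - 1) + 32*sqrt(2)*t*sqrt(2*t - 1) - 8*sqrt(2)*sqrt(2*t - 1)] = (-160*sqrt(2)*t**2 + 160*sqrt(2)*t - 40*sqrt(2))/sqrt(2*t - 1), which equals f(t).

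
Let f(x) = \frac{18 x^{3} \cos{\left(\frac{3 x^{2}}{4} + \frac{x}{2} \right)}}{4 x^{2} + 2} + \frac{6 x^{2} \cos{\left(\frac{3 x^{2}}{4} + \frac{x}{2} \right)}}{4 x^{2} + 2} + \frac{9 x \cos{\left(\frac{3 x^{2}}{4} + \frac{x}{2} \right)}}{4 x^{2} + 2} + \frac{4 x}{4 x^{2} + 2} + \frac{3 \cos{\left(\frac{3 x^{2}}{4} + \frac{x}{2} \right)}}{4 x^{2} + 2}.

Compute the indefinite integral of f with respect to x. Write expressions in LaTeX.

F(x) = \frac{\log{\left(2 x^{2} + 1 \right)} + 6 \sin{\left(\frac{3 x^{2}}{4} + \frac{x}{2} \right)}}{2} + C

The integrand splits into summands that can be handled one at a time.
Check: d/dx[\frac{\log{\left(2 x^{2} + 1 \right)} + 6 \sin{\left(\frac{3 x^{2}}{4} + \frac{x}{2} \right)}}{2}] = \frac{18 x^{3} \cos{\left(\frac{3 x^{2}}{4} + \frac{x}{2} \right)} + 6 x^{2} \cos{\left(\frac{3 x^{2}}{4} + \frac{x}{2} \right)} + 9 x \cos{\left(\frac{3 x^{2}}{4} + \frac{x}{2} \right)} + 4 x + 3 \cos{\left(\frac{3 x^{2}}{4} + \frac{x}{2} \right)}}{4 x^{2} + 2}, which equals f(x).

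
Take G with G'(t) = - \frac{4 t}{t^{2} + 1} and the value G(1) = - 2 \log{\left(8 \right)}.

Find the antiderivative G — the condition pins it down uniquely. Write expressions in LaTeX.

G(t) = - 2 \log{\left(t^{2} + 1 \right)} - 4 \log{\left(2 \right)}

The substitution u = 4 t^{2} + 4 works: G'(t) is exactly (dG/du)*(du/dt) for that inner function.
A general antiderivative is - 2 \log{\left(4 t^{2} + 4 \right)} + C.
The condition gives C = - 2 \log{\left(8 \right)} - (- 2 \log{\left(8 \right)}) = 0.
So G(t) = - 2 \log{\left(t^{2} + 1 \right)} - 4 \log{\left(2 \right)}.
Check: d/dt[- 2 \log{\left(t^{2} + 1 \right)} - 4 \log{\left(2 \right)}] = - \frac{4 t}{t^{2} + 1} = G'(t).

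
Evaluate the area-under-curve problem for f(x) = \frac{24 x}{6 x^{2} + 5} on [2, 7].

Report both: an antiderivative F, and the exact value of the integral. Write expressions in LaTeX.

Antiderivative: F(x) = 2 \log{\left(3 x^{2} + \frac{5}{2} \right)}; value = - 2 \log{\left(\frac{29}{2} \right)} + 2 \log{\left(\frac{299}{2} \right)}

f matches the chain-rule pattern g'(h)*h' with inner function h(x) = 3 x^{2} + \frac{5}{2}; substituting u = h(x) collapses the integral.
F(x) = 2 \log{\left(3 x^{2} + \frac{5}{2} \right)} is an antiderivative of f.
Check: d/dx[2 \log{\left(3 x^{2} + \frac{5}{2} \right)}] = \frac{24 x}{6 x^{2} + 5} = f(x).
F(7) = 2 \log{\left(\frac{299}{2} \right)}; F(2) = 2 \log{\left(\frac{29}{2} \right)}.
Integral = F(7) - F(2) = - 2 \log{\left(\frac{29}{2} \right)} + 2 \log{\left(\frac{299}{2} \right)}.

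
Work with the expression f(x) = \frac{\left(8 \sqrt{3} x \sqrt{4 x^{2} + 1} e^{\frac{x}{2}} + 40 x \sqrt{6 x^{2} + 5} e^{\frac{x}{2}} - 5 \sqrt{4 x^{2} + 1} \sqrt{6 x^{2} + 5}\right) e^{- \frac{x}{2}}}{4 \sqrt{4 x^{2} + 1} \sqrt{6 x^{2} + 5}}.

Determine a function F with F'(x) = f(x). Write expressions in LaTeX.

A candidate is checked by its d/dx: the result must match f(x).
Check: d/dx[\frac{\left(15 \sqrt{4 x^{2} + 1} e^{\frac{x}{2}} + 2 \sqrt{3} \sqrt{6 x^{2} + 5} e^{\frac{x}{2}} + 15\right) e^{- \frac{x}{2}}}{6}] = \frac{\left(8 \sqrt{3} x \sqrt{4 x^{2} + 1} e^{\frac{x}{2}} + 40 x \sqrt{6 x^{2} + 5} e^{\frac{x}{2}} - 5 \sqrt{4 x^{2} + 1} \sqrt{6 x^{2} + 5}\right) e^{- \frac{x}{2}}}{4 \sqrt{4 x^{2} + 1} \sqrt{6 x^{2} + 5}} = f(x).

An antiderivative is F(x) = \frac{\left(15 \sqrt{4 x^{2} + 1} e^{\frac{x}{2}} + 2 \sqrt{3} \sqrt{6 x^{2} + 5} e^{\frac{x}{2}} + 15\right) e^{- \frac{x}{2}}}{6}.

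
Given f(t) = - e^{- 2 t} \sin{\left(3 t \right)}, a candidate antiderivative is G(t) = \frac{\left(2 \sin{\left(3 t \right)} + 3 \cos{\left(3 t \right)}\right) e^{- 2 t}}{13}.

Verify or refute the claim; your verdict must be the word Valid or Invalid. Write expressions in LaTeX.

Valid: G'(t) = f(t).

d/dt[G] = - e^{- 2 t} \sin{\left(3 t \right)}
This equals f(t) exactly, so the claim holds.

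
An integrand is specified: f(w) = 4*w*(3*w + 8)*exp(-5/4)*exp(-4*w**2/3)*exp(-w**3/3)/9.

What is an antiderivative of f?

f matches the chain-rule pattern g'(h)*h' with inner function h(w) = -w**3/3 - 4*w**2/3 - 5/4; substituting u = h(w) collapses the integral.
Check: d/dw[-4*exp(-5/4)*exp(-4*w**2/3)*exp(-w**3/3)/3] = (12*w**2 + 32*w)*exp(-5/4)*exp(-4*w**2/3)*exp(-w**3/3)/9, which equals f(w).

An antiderivative is F(w) = -4*exp(-5/4)*exp(-4*w**2/3)*exp(-w**3/3)/3.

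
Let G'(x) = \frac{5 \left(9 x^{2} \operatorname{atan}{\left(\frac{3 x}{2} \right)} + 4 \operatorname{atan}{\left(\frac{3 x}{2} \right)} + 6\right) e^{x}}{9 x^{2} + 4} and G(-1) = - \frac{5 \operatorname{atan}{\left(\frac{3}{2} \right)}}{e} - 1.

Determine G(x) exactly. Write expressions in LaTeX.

G(x) = 5 e^{x} \operatorname{atan}{\left(\frac{3 x}{2} \right)} - 1

Recognize the product-rule pattern: G'(x) = u'v + uv' with u = 5 \operatorname{atan}{\left(\frac{3 x}{2} \right)}, v = e^{x}, so integration by parts undoes it.
A general antiderivative is 5 e^{x} \operatorname{atan}{\left(\frac{3 x}{2} \right)} + C.
The condition gives C = - \frac{5 \operatorname{atan}{\left(\frac{3}{2} \right)}}{e} - 1 - (- \frac{5 \operatorname{atan}{\left(\frac{3}{2} \right)}}{e}) = -1.
So G(x) = 5 e^{x} \operatorname{atan}{\left(\frac{3 x}{2} \right)} - 1.
Check: d/dx[5 e^{x} \operatorname{atan}{\left(\frac{3 x}{2} \right)} - 1] = \frac{45 x^{2} e^{x} \operatorname{atan}{\left(\frac{3 x}{2} \right)} + 20 e^{x} \operatorname{atan}{\left(\frac{3 x}{2} \right)} + 30 e^{x}}{9 x^{2} + 4}, which equals G'(x).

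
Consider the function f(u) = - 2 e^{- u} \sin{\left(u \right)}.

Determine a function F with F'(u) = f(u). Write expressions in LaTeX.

Whatever form F(u) takes, F'(u) = f(u) is non-negotiable.
Check: d/du[\left(\sin{\left(u \right)} + \cos{\left(u \right)}\right) e^{- u}] = - 2 e^{- u} \sin{\left(u \right)} = f(u).

An antiderivative is F(u) = \left(\sin{\left(u \right)} + \cos{\left(u \right)}\right) e^{- u}.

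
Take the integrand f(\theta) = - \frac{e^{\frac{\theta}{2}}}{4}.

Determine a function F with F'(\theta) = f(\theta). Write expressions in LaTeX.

An antiderivative is F(\theta) = - \frac{e^{\frac{\theta}{2}}}{2}.

Any candidate F(\theta) must reproduce f(\theta) exactly when differentiated.
Check: d/d\theta[- \frac{e^{\frac{\theta}{2}}}{2}] = - \frac{e^{\frac{\theta}{2}}}{4} = f(\theta).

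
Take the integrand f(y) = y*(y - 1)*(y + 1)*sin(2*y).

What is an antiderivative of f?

An antiderivative is F(y) = -y**3*cos(2*y)/2 + 3*y**2*sin(2*y)/4 + 5*y*cos(2*y)/4 - 5*sin(2*y)/8.

Recover f(y) by differentiating a candidate F(y); any mismatch rules it out.
Check: d/dy[-y**3*cos(2*y)/2 + 3*y**2*sin(2*y)/4 + 5*y*cos(2*y)/4 - 5*sin(2*y)/8] = y**3*sin(2*y) - y*sin(2*y), which equals f(y).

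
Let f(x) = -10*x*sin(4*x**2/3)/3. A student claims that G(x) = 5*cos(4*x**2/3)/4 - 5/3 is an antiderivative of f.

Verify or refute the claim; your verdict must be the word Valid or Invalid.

Valid: G'(x) = f(x).

d/dx[G] = -10*x*sin(4*x**2/3)/3
This equals f(x) exactly, so the claim holds.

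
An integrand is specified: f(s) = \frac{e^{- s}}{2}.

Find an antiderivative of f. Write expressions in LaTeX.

An antiderivative is F(s) = - \frac{e^{- s}}{2}.

Recover f(s) by differentiating a candidate F(s); any mismatch rules it out.
Check: d/ds[- \frac{e^{- s}}{2}] = \frac{e^{- s}}{2} = f(s).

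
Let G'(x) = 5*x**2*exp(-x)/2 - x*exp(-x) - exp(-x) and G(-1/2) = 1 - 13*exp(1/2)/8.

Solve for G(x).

Recognize the product-rule pattern: G'(x) = u'v + uv' with u = -5*x**2/2 - 4*x - 3, v = exp(-x), so integration by parts undoes it.
A general antiderivative is (-5*x**2 - 8*x - 6)*exp(-x)/2 + C.
The condition gives C = 1 - 13*exp(1/2)/8 - (-13*exp(1/2)/8) = 1.
So G(x) = (-5*x**2 - 8*x + 2*exp(x) - 6)*exp(-x)/2.
Check: d/dx[(-5*x**2 - 8*x + 2*exp(x) - 6)*exp(-x)/2] = (5*x**2 - 2*x - 2)*exp(-x)/2, which equals G'(x).

G(x) = (-5*x**2 - 8*x + 2*exp(x) - 6)*exp(-x)/2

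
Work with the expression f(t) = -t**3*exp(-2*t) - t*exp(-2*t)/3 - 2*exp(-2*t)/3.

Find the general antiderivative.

F(t) = t**3*exp(-2*t)/2 + 3*t**2*exp(-2*t)/4 + 11*t*exp(-2*t)/12 + 19*exp(-2*t)/24 + C

f has the shape u'v + uv' for u = t**3/2 + 3*t**2/4 + 11*t/12 + 19/24 and v = exp(-2*t) — it is the derivative of the product u*v.
Check: d/dt[t**3*exp(-2*t)/2 + 3*t**2*exp(-2*t)/4 + 11*t*exp(-2*t)/12 + 19*exp(-2*t)/24] = (-3*t**3 - t - 2)*exp(-2*t)/3, which equals f(t).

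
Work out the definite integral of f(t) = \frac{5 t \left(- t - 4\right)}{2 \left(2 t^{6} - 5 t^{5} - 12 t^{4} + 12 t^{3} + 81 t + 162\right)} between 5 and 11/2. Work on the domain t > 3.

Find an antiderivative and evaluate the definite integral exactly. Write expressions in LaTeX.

Factor the denominator (2 \left(t - 3\right)^{2} \left(t + 2\right) \left(2 t + 3\right) \left(t^{2} + 3\right)) and decompose: f = - \frac{5 \left(5 t + 1\right)}{336 \left(t^{2} + 3\right)} + \frac{100}{567 \left(2 t + 3\right)} - \frac{2}{35 \left(t + 2\right)} + \frac{281}{6480 \left(t - 3\right)} - \frac{7}{72 \left(t - 3\right)^{2}}; each piece integrates to a log, atan, or power term.
F(t) = \frac{281 \log{\left(t - 3 \right)}}{6480} + \frac{50 \log{\left(t + \frac{3}{2} \right)}}{567} - \frac{2 \log{\left(t + 2 \right)}}{35} - \frac{25 \log{\left(t^{2} + 3 \right)}}{672} - \frac{5 \sqrt{3} \operatorname{atan}{\left(\frac{\sqrt{3} t}{3} \right)}}{1008} + \frac{7}{72 t - 216} is an antiderivative of f.
Check: d/dt[\frac{281 \log{\left(t - 3 \right)}}{6480} + \frac{50 \log{\left(t + \frac{3}{2} \right)}}{567} - \frac{2 \log{\left(t + 2 \right)}}{35} - \frac{25 \log{\left(t^{2} + 3 \right)}}{672} - \frac{5 \sqrt{3} \operatorname{atan}{\left(\frac{\sqrt{3} t}{3} \right)}}{1008} + \frac{7}{72 t - 216}] = \frac{- 5 t^{2} - 20 t}{4 t^{6} - 10 t^{5} - 24 t^{4} + 24 t^{3} + 162 t + 324}, which equals f(t).
F(11/2) = - \frac{25 \log{\left(\frac{133}{4} \right)}}{672} - \frac{2 \log{\left(\frac{15}{2} \right)}}{35} - \frac{5 \sqrt{3} \operatorname{atan}{\left(\frac{11 \sqrt{3}}{6} \right)}}{1008} + \frac{7}{180} + \frac{281 \log{\left(\frac{5}{2} \right)}}{6480} + \frac{50 \log{\left(7 \right)}}{567}; F(5) = - \frac{25 \log{\left(28 \right)}}{672} - \frac{2 \log{\left(7 \right)}}{35} - \frac{5 \sqrt{3} \operatorname{atan}{\left(\frac{5 \sqrt{3}}{3} \right)}}{1008} + \frac{281 \log{\left(2 \right)}}{6480} + \frac{7}{144} + \frac{50 \log{\left(\frac{13}{2} \right)}}{567}.
Integral = F(11/2) - F(5) = - \frac{50 \log{\left(\frac{13}{2} \right)}}{567} - \frac{25 \log{\left(\frac{133}{4} \right)}}{672} - \frac{2 \log{\left(\frac{15}{2} \right)}}{35} - \frac{281 \log{\left(2 \right)}}{6480} - \frac{5 \sqrt{3} \operatorname{atan}{\left(\frac{11 \sqrt{3}}{6} \right)}}{1008} - \frac{7}{720} + \frac{5 \sqrt{3} \operatorname{atan}{\left(\frac{5 \sqrt{3}}{3} \right)}}{1008} + \frac{281 \log{\left(\frac{5}{2} \right)}}{6480} + \frac{25 \log{\left(28 \right)}}{672} + \frac{412 \log{\left(7 \right)}}{2835}.

Antiderivative: F(t) = \frac{281 \log{\left(t - 3 \right)}}{6480} + \frac{50 \log{\left(t + \frac{3}{2} \right)}}{567} - \frac{2 \log{\left(t + 2 \right)}}{35} - \frac{25 \log{\left(t^{2} + 3 \right)}}{672} - \frac{5 \sqrt{3} \operatorname{atan}{\left(\frac{\sqrt{3} t}{3} \right)}}{1008} + \frac{7}{72 t - 216}; value = - \frac{50 \log{\left(\frac{13}{2} \right)}}{567} - \frac{25 \log{\left(\frac{133}{4} \right)}}{672} - \frac{2 \log{\left(\frac{15}{2} \right)}}{35} - \frac{281 \log{\left(2 \right)}}{6480} - \frac{5 \sqrt{3} \operatorname{atan}{\left(\frac{11 \sqrt{3}}{6} \right)}}{1008} - \frac{7}{720} + \frac{5 \sqrt{3} \operatorname{atan}{\left(\frac{5 \sqrt{3}}{3} \right)}}{1008} + \frac{281 \log{\left(\frac{5}{2} \right)}}{6480} + \frac{25 \log{\left(28 \right)}}{672} + \frac{412 \log{\left(7 \right)}}{2835}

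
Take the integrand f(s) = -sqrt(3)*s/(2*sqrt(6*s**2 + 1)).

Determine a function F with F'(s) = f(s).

An antiderivative is F(s) = -sqrt(3)*sqrt(6*s**2 + 1)/12.

f matches the chain-rule pattern g'(h)*h' with inner function h(s) = 2*s**2 + 1/3; substituting u = h(s) collapses the integral.
Check: d/ds[-sqrt(3)*sqrt(6*s**2 + 1)/12] = -sqrt(3)*s/(2*sqrt(6*s**2 + 1)) = f(s).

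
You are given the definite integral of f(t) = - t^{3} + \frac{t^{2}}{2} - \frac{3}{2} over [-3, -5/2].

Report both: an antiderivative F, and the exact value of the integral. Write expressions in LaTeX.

Integrate term by term and add the pieces.
F(t) = \frac{t \left(- 3 t^{3} + 2 t^{2} - 18\right)}{12} is an antiderivative of f.
Check: d/dt[\frac{t \left(- 3 t^{3} + 2 t^{2} - 18\right)}{12}] = - t^{3} + \frac{t^{2}}{2} - \frac{3}{2} = f(t).
F(-5/2) = - \frac{1655}{192}; F(-3) = - \frac{81}{4}.
Integral = F(-5/2) - F(-3) = \frac{2233}{192}.

Antiderivative: F(t) = \frac{t \left(- 3 t^{3} + 2 t^{2} - 18\right)}{12}; value = \frac{2233}{192}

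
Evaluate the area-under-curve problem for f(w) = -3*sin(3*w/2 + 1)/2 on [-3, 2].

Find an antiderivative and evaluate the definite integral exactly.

A candidate is checked by its d/dw: the result must match f(w).
F(w) = cos(3*w/2 + 1) is an antiderivative of f.
Check: d/dw[cos(3*w/2 + 1)] = -3*sin(3*w/2 + 1)/2 = f(w).
F(2) = cos(4); F(-3) = cos(7/2).
Integral = F(2) - F(-3) = cos(4) - cos(7/2).

Antiderivative: F(w) = cos(3*w/2 + 1); value = cos(4) - cos(7/2)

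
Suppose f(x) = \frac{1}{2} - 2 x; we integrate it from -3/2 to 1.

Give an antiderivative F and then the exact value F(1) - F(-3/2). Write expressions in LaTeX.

Antiderivative: F(x) = \frac{x \left(1 - 2 x\right)}{2}; value = \frac{5}{2}

Check any antiderivative F(x) by computing F'(x) and comparing it with f(x).
F(x) = \frac{x \left(1 - 2 x\right)}{2} is an antiderivative of f.
Check: d/dx[\frac{x \left(1 - 2 x\right)}{2}] = \frac{1}{2} - 2 x = f(x).
F(1) = - \frac{1}{2}; F(-3/2) = -3.
Integral = F(1) - F(-3/2) = \frac{5}{2}.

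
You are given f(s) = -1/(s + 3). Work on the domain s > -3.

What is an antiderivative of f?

An antiderivative is F(s) = -log(s + 3).

Recover f(s) by differentiating a candidate F(s); any mismatch rules it out.
Check: d/ds[-log(s + 3)] = -1/(s + 3) = f(s).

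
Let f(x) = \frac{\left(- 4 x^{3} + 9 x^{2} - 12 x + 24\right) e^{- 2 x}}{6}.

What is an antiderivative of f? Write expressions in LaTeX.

An antiderivative is F(x) = \frac{\left(8 x^{3} - 6 x^{2} + 18 x - 39\right) e^{- 2 x}}{24}.

Recognize the product-rule pattern: f = u'v + uv' with u = \frac{x^{3}}{3} - \frac{x^{2}}{4} + \frac{3 x}{4} - \frac{13}{8}, v = e^{- 2 x}, so integration by parts undoes it.
Check: d/dx[\frac{\left(8 x^{3} - 6 x^{2} + 18 x - 39\right) e^{- 2 x}}{24}] = \frac{\left(- 4 x^{3} + 9 x^{2} - 12 x + 24\right) e^{- 2 x}}{6} = f(x).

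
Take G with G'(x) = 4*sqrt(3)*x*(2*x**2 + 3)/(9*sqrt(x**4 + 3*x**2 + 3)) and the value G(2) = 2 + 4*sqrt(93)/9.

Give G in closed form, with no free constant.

The substitution u = x**4/3 + x**2 + 1 works: G'(x) is exactly (dG/du)*(du/dx) for that inner function.
A general antiderivative is 4*sqrt(x**4/3 + x**2 + 1)/3 + C.
The condition gives C = 2 + 4*sqrt(93)/9 - (4*sqrt(93)/9) = 2.
So G(x) = 2*(2*sqrt(3)*sqrt(x**4 + 3*x**2 + 3) + 9)/9.
Check: d/dx[2*(2*sqrt(3)*sqrt(x**4 + 3*x**2 + 3) + 9)/9] = (8*sqrt(3)*x**3 + 12*sqrt(3)*x)/(9*sqrt(x**4 + 3*x**2 + 3)), which equals G'(x).

G(x) = 2*(2*sqrt(3)*sqrt(x**4 + 3*x**2 + 3) + 9)/9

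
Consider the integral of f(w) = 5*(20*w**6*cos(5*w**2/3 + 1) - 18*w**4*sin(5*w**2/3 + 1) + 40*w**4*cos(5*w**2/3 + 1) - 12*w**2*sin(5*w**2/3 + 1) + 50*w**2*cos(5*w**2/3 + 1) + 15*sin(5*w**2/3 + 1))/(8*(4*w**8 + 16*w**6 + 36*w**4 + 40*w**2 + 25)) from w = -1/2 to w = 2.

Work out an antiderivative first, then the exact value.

An antiderivative F(w) passes only if d/dw[F] lands on f(w) exactly.
F(w) = 15*w*sin(5*w**2/3 + 1)/(8*(2*w**4 + 4*w**2 + 5)) is an antiderivative of f.
Check: d/dw[15*w*sin(5*w**2/3 + 1)/(8*(2*w**4 + 4*w**2 + 5))] = (100*w**6*cos(5*w**2/3 + 1) - 90*w**4*sin(5*w**2/3 + 1) + 200*w**4*cos(5*w**2/3 + 1) - 60*w**2*sin(5*w**2/3 + 1) + 250*w**2*cos(5*w**2/3 + 1) + 75*sin(5*w**2/3 + 1))/(32*w**8 + 128*w**6 + 288*w**4 + 320*w**2 + 200), which equals f(w).
F(2) = 15*sin(23/3)/212; F(-1/2) = -15*sin(17/12)/98.
Integral = F(2) - F(-1/2) = 15*sin(23/3)/212 + 15*sin(17/12)/98.

Antiderivative: F(w) = 15*w*sin(5*w**2/3 + 1)/(8*(2*w**4 + 4*w**2 + 5)); value = 15*sin(23/3)/212 + 15*sin(17/12)/98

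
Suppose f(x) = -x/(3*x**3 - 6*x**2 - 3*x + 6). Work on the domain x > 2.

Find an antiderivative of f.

The denominator factors as 3*(x - 2)*(x - 1)*(x + 1); partial fractions split f into directly integrable pieces: 1/(18*(x + 1)) + 1/(6*(x - 1)) - 2/(9*(x - 2)).
Check: d/dx[(-4*log(x - 2) + 3*log(x - 1) + log(x + 1))/18] = -x/(3*x**3 - 6*x**2 - 3*x + 6) = f(x).

An antiderivative is F(x) = (-4*log(x - 2) + 3*log(x - 1) + log(x + 1))/18.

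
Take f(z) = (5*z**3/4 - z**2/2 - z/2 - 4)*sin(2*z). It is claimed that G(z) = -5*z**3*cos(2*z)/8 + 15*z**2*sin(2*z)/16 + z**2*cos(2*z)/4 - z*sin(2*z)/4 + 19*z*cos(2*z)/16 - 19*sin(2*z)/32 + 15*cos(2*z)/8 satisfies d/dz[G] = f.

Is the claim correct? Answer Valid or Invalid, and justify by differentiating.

d/dz[G] = 5*z**3*sin(2*z)/4 - z**2*sin(2*z)/2 - z*sin(2*z)/2 - 4*sin(2*z)
This equals f(z) exactly, so the claim holds.

Valid. The derivative of G reproduces f.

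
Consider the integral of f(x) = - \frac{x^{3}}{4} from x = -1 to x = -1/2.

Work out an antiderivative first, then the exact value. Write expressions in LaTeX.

Antiderivative: F(x) = - \frac{x^{4}}{16}; value = \frac{15}{256}

Any candidate F(x) must reproduce f(x) exactly when differentiated.
F(x) = - \frac{x^{4}}{16} is an antiderivative of f.
Check: d/dx[- \frac{x^{4}}{16}] = - \frac{x^{3}}{4} = f(x).
F(-1/2) = - \frac{1}{256}; F(-1) = - \frac{1}{16}.
Integral = F(-1/2) - F(-1) = \frac{15}{256}.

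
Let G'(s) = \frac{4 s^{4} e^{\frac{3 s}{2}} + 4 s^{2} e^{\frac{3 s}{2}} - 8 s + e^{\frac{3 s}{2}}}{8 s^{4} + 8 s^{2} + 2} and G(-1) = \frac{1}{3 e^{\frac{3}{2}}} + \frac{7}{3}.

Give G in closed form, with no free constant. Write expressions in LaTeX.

For G(s) to be correct, d/ds[G] must agree with the stated G'(s) identically.
A general antiderivative is \frac{e^{\frac{3 s}{2}}}{3} + \frac{1}{2 s^{2} + 1} + C.
The condition gives C = \frac{1}{3 e^{\frac{3}{2}}} + \frac{7}{3} - (\frac{1}{3 e^{\frac{3}{2}}} + \frac{1}{3}) = 2.
So G(s) = \frac{e^{\frac{3 s}{2}}}{3} + 2 + \frac{1}{2 s^{2} + 1}.
Check: d/ds[\frac{e^{\frac{3 s}{2}}}{3} + 2 + \frac{1}{2 s^{2} + 1}] = \frac{4 s^{4} e^{\frac{3 s}{2}} + 4 s^{2} e^{\frac{3 s}{2}} - 8 s + e^{\frac{3 s}{2}}}{8 s^{4} + 8 s^{2} + 2} = G'(s).

G(s) = \frac{e^{\frac{3 s}{2}}}{3} + 2 + \frac{1}{2 s^{2} + 1}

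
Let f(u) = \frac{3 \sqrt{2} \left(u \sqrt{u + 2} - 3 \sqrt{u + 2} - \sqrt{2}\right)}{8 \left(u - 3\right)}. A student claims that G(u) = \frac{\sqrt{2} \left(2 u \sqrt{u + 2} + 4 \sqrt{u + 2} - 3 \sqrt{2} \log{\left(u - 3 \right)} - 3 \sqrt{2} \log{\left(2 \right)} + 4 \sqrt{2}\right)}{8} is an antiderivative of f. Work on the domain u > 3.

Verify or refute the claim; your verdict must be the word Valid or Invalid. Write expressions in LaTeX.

d/du[G] = \frac{3 \sqrt{2} u^{2} - 3 \sqrt{2} u - 6 \sqrt{u + 2} - 18 \sqrt{2}}{8 u \sqrt{u + 2} - 24 \sqrt{u + 2}}
This equals f(u) exactly, so the claim holds.

Valid - differentiating G returns exactly f.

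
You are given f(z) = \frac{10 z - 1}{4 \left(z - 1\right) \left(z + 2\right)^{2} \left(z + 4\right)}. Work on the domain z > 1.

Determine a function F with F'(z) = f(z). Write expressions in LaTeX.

Factor the denominator (4 \left(z - 1\right) \left(z + 2\right)^{2} \left(z + 4\right)) and decompose: f = \frac{41}{80 \left(z + 4\right)} - \frac{9}{16 \left(z + 2\right)} + \frac{7}{8 \left(z + 2\right)^{2}} + \frac{1}{20 \left(z - 1\right)}; each piece integrates to a log, atan, or power term.
Check: d/dz[\frac{\log{\left(z - 1 \right)}}{20} - \frac{9 \log{\left(z + 2 \right)}}{16} + \frac{41 \log{\left(z + 4 \right)}}{80} - \frac{7}{8 z + 16}] = \frac{10 z - 1}{4 z^{4} + 28 z^{3} + 48 z^{2} - 16 z - 64}, which equals f(z).

An antiderivative is F(z) = \frac{\log{\left(z - 1 \right)}}{20} - \frac{9 \log{\left(z + 2 \right)}}{16} + \frac{41 \log{\left(z + 4 \right)}}{80} - \frac{7}{8 z + 16}.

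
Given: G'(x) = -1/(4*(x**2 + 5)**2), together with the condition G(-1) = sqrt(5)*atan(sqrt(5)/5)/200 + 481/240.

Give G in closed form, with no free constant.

Whatever form G(x) takes, its d/dx must return the stated G'(x).
A general antiderivative is -x/(40*x**2 + 200) - sqrt(5)*atan(sqrt(5)*x/5)/200 + C.
The condition gives C = sqrt(5)*atan(sqrt(5)/5)/200 + 481/240 - (1/240 + sqrt(5)*atan(sqrt(5)/5)/200) = 2.
So G(x) = -(sqrt(5)*x**2*atan(sqrt(5)*x/5) - 400*x**2 + 5*x + 5*sqrt(5)*atan(sqrt(5)*x/5) - 2000)/(200*(x**2 + 5)).
Check: d/dx[-(sqrt(5)*x**2*atan(sqrt(5)*x/5) - 400*x**2 + 5*x + 5*sqrt(5)*atan(sqrt(5)*x/5) - 2000)/(200*(x**2 + 5))] = -1/(4*x**4 + 40*x**2 + 100), which equals G'(x).

G(x) = -(sqrt(5)*x**2*atan(sqrt(5)*x/5) - 400*x**2 + 5*x + 5*sqrt(5)*atan(sqrt(5)*x/5) - 2000)/(200*(x**2 + 5))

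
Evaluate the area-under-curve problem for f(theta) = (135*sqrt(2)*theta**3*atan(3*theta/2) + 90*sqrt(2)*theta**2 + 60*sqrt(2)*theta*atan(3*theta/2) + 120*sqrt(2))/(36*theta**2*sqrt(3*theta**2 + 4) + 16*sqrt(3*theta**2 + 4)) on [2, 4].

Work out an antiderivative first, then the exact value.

Recognize the product-rule pattern: f = u'v + uv' with u = 5*sqrt(3*theta**2/2 + 2)/2, v = atan(3*theta/2), so integration by parts undoes it.
F(theta) = 5*sqrt(3*theta**2/2 + 2)*atan(3*theta/2)/2 is an antiderivative of f.
Check: d/dtheta[5*sqrt(3*theta**2/2 + 2)*atan(3*theta/2)/2] = (135*theta**3*atan(3*theta/2) + 90*theta**2 + 60*theta*atan(3*theta/2) + 120)/(18*sqrt(2)*theta**2*sqrt(3*theta**2 + 4) + 8*sqrt(2)*sqrt(3*theta**2 + 4)), which equals f(theta).
F(4) = 5*sqrt(26)*atan(6)/2; F(2) = 5*sqrt(2)*atan(3).
Integral = F(4) - F(2) = -5*sqrt(2)*atan(3) + 5*sqrt(26)*atan(6)/2.

Antiderivative: F(theta) = 5*sqrt(3*theta**2/2 + 2)*atan(3*theta/2)/2; value = -5*sqrt(2)*atan(3) + 5*sqrt(26)*atan(6)/2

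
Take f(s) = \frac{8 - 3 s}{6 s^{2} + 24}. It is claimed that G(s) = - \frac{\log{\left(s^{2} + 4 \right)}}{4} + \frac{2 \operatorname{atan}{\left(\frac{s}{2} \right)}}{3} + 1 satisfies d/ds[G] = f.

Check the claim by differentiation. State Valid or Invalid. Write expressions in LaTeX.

Valid: G'(s) = f(s).

d/ds[G] = \frac{8 - 3 s}{6 s^{2} + 24}
This equals f(s) exactly, so the claim holds.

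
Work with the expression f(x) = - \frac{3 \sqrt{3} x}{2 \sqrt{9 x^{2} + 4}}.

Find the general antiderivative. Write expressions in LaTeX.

The substitution u = 3 x^{2} + \frac{4}{3} works: f is exactly (dF/du)*(du/dx) for that inner function.
Check: d/dx[- \frac{\sqrt{3 x^{2} + \frac{4}{3}}}{2}] = - \frac{3 \sqrt{3} x}{2 \sqrt{9 x^{2} + 4}} = f(x).

F(x) = - \frac{\sqrt{3 x^{2} + \frac{4}{3}}}{2} + C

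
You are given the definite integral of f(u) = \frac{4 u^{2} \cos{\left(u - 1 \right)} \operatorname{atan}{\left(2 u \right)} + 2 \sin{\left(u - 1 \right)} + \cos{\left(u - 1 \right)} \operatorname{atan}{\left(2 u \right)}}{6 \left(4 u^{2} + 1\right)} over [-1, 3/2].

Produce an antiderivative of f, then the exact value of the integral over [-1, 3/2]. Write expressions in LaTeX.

Antiderivative: F(u) = \frac{\sin{\left(u - 1 \right)} \operatorname{atan}{\left(2 u \right)}}{6}; value = - \frac{\sin{\left(2 \right)} \operatorname{atan}{\left(2 \right)}}{6} + \frac{\sin{\left(\frac{1}{2} \right)} \operatorname{atan}{\left(3 \right)}}{6}

Recognize the product-rule pattern: f = v'r + vr' with v = \frac{\operatorname{atan}{\left(2 u \right)}}{6}, r = \sin{\left(u - 1 \right)}, so integration by parts undoes it.
F(u) = \frac{\sin{\left(u - 1 \right)} \operatorname{atan}{\left(2 u \right)}}{6} is an antiderivative of f.
Check: d/du[\frac{\sin{\left(u - 1 \right)} \operatorname{atan}{\left(2 u \right)}}{6}] = \frac{4 u^{2} \cos{\left(u - 1 \right)} \operatorname{atan}{\left(2 u \right)} + 2 \sin{\left(u - 1 \right)} + \cos{\left(u - 1 \right)} \operatorname{atan}{\left(2 u \right)}}{24 u^{2} + 6}, which equals f(u).
F(3/2) = \frac{\sin{\left(\frac{1}{2} \right)} \operatorname{atan}{\left(3 \right)}}{6}; F(-1) = \frac{\sin{\left(2 \right)} \operatorname{atan}{\left(2 \right)}}{6}.
Integral = F(3/2) - F(-1) = - \frac{\sin{\left(2 \right)} \operatorname{atan}{\left(2 \right)}}{6} + \frac{\sin{\left(\frac{1}{2} \right)} \operatorname{atan}{\left(3 \right)}}{6}.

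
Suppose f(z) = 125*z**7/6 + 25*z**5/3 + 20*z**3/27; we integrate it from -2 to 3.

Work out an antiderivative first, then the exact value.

f has the shape u'v + uv' for u = 5*z**4/48 and v = (5*z**2 + 4/3)**2 — it is the derivative of the product u*v.
F(z) = 5*z**4*(5*z**2 + 4/3)**2/48 is an antiderivative of f.
Check: d/dz[5*z**4*(5*z**2 + 4/3)**2/48] = 125*z**7/6 + 25*z**5/3 + 20*z**3/27 = f(z).
F(3) = 289815/16; F(-2) = 20480/27.
Integral = F(3) - F(-2) = 7497325/432.

Antiderivative: F(z) = 5*z**4*(5*z**2 + 4/3)**2/48; value = 7497325/432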